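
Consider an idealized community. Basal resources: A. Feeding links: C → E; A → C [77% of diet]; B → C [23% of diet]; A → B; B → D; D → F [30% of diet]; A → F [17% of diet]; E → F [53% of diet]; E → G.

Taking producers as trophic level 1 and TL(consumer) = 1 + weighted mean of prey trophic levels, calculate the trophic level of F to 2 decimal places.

3.78

B: 1 + 1 = 2
C: 1 + (0.23×2 + 0.77×1) = 2.23
D: 1 + 2 = 3
E: 1 + 2.23 = 3.23
F: 1 + (0.3×3 + 0.53×3.23 + 0.17×1) = 3.7819
G: 1 + 3.23 = 4.23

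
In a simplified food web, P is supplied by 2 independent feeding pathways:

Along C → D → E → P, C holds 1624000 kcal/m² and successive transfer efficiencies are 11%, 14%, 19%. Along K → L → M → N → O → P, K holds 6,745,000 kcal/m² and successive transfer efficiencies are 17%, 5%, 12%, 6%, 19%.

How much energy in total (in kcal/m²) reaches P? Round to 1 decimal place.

Via C: 1624000 × 0.11 × 0.14 × 0.19 = 4751.824 kcal/m²
Via K: 6745000 × 0.17 × 0.05 × 0.12 × 0.06 × 0.19 = 78.43086 kcal/m²
Total at P: 4751.824 + 78.43086 = 4830.25486 kcal/m²

4830.3 kcal/m²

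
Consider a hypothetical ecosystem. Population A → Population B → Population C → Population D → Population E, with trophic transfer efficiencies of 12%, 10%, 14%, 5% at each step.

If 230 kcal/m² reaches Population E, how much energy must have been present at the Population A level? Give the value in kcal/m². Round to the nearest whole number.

Cumulative transfer efficiency: 0.12 × 0.1 × 0.14 × 0.05 = 0.000084
Population A energy = 230 / 0.000084 = 2738095 kcal/m²

2738095 kcal/m²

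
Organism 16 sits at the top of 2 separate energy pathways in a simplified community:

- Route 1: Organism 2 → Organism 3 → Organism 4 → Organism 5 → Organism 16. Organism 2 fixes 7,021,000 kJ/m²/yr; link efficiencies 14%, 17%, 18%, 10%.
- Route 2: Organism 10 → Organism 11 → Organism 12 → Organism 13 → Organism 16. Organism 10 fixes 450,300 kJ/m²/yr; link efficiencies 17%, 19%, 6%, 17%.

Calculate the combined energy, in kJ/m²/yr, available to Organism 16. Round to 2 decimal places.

3156.15 kJ/m²/yr

Route 1: 7021000 × 0.14 × 0.17 × 0.18 × 0.1 = 3007.7964 kJ/m²/yr
Route 2: 450300 × 0.17 × 0.19 × 0.06 × 0.17 = 148.355838 kJ/m²/yr
Total at Organism 16: 3007.7964 + 148.355838 = 3156.152238 kJ/m²/yr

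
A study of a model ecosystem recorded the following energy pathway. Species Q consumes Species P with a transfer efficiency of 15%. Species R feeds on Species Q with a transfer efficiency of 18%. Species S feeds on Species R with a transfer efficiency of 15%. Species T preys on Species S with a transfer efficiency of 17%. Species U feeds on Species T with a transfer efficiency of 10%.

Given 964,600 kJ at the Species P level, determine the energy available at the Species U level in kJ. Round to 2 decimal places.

Species Q: 964600 × 0.15 = 144690 kJ
Species R: 144690 × 0.18 = 26044.2 kJ
Species S: 26044.2 × 0.15 = 3906.63 kJ
Species T: 3906.63 × 0.17 = 664.1271 kJ
Species U: 664.1271 × 0.1 = 66.41271 kJ

66.41 kJ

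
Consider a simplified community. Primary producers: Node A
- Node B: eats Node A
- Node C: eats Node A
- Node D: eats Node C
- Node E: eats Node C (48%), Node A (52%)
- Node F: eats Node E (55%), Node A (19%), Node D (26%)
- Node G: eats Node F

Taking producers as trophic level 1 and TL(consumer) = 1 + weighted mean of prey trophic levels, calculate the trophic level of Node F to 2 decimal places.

3.33

Node B: 1 + 1 = 2
Node C: 1 + 1 = 2
Node D: 1 + 2 = 3
Node E: 1 + (0.48×2 + 0.52×1) = 2.48
Node F: 1 + (0.55×2.48 + 0.19×1 + 0.26×3) = 3.334
Node G: 1 + 3.334 = 4.334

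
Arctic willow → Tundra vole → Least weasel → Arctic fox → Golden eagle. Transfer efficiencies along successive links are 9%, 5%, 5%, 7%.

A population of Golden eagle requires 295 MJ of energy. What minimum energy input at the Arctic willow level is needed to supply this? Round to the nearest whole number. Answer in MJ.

18730159 MJ

Cumulative transfer efficiency: 0.09 × 0.05 × 0.05 × 0.07 = 0.00001575
Arctic willow energy = 295 / 0.00001575 = 18730159 MJ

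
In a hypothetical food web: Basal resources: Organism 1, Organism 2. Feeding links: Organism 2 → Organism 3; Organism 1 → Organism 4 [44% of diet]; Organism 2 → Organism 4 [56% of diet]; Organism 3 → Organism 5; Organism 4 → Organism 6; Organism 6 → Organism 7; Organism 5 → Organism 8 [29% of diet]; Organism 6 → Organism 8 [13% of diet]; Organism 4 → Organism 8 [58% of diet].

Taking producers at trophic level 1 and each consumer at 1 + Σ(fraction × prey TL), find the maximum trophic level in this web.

Organism 3: 1 + 1 = 2
Organism 4: 1 + (0.44×1 + 0.56×1) = 2
Organism 5: 1 + 2 = 3
Organism 6: 1 + 2 = 3
Organism 7: 1 + 3 = 4
Organism 8: 1 + (0.29×3 + 0.13×3 + 0.58×2) = 3.42

4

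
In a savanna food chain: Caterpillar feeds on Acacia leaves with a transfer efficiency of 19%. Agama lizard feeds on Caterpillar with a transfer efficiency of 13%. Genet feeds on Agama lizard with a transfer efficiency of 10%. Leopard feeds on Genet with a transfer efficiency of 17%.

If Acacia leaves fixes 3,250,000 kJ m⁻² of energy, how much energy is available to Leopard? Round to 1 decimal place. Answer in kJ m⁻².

1364.7 kJ m⁻²

Caterpillar: 3250000 × 0.19 = 617500 kJ m⁻²
Agama lizard: 617500 × 0.13 = 80275 kJ m⁻²
Genet: 80275 × 0.1 = 8027.5 kJ m⁻²
Leopard: 8027.5 × 0.17 = 1364.675 kJ m⁻²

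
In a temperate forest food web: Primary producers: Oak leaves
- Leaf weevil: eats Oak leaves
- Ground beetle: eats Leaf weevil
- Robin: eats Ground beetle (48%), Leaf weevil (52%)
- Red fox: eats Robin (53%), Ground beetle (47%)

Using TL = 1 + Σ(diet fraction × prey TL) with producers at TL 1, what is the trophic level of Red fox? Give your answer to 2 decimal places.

4.25

Leaf weevil: 1 + 1 = 2
Ground beetle: 1 + 2 = 3
Robin: 1 + (0.48×3 + 0.52×2) = 3.48
Red fox: 1 + (0.53×3.48 + 0.47×3) = 4.2544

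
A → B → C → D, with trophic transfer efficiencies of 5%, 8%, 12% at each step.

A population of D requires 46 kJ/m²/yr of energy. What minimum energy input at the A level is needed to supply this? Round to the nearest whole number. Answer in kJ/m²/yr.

95833 kJ/m²/yr

Cumulative transfer efficiency: 0.05 × 0.08 × 0.12 = 0.00048
A energy = 46 / 0.00048 = 95833 kJ/m²/yr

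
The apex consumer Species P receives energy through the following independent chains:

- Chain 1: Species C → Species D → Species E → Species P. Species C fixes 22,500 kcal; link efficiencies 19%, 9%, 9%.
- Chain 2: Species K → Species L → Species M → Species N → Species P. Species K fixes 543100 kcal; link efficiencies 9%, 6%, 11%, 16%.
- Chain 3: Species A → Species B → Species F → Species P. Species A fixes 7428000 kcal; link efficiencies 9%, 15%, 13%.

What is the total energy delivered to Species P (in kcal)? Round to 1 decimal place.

13122.4 kcal

Chain 1: 22500 × 0.19 × 0.09 × 0.09 = 34.6275 kcal
Chain 2: 543100 × 0.09 × 0.06 × 0.11 × 0.16 = 51.616224 kcal
Chain 3: 7428000 × 0.09 × 0.15 × 0.13 = 13036.14 kcal
Total at Species P: 34.6275 + 51.616224 + 13036.14 = 13122.383724 kcal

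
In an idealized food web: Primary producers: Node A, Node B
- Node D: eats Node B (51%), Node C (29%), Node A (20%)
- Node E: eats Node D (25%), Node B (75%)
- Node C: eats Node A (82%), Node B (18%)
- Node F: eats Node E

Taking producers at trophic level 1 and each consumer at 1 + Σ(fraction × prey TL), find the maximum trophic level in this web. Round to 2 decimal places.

Node C: 1 + (0.82×1 + 0.18×1) = 2
Node D: 1 + (0.51×1 + 0.29×2 + 0.2×1) = 2.29
Node E: 1 + (0.25×2.29 + 0.75×1) = 2.3225
Node F: 1 + 2.3225 = 3.3225

3.32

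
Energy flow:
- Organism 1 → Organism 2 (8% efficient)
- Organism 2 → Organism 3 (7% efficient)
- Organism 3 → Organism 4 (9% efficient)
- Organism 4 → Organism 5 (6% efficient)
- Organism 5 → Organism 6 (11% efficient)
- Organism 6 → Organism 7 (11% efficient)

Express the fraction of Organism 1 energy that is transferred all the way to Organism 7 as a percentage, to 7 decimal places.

0.0000366%

Product of link efficiencies: 0.08 × 0.07 × 0.09 × 0.06 × 0.11 × 0.11 = 0.000000365904
As a percentage: 0.000000365904 × 100 = 0.0000366%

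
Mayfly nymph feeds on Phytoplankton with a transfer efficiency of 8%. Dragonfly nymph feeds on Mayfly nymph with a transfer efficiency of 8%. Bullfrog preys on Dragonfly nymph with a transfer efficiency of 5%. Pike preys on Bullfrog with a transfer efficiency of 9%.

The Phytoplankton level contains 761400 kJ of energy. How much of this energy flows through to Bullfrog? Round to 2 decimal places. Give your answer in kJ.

243.65 kJ

Mayfly nymph: 761400 × 0.08 = 60912 kJ
Dragonfly nymph: 60912 × 0.08 = 4872.96 kJ
Bullfrog: 4872.96 × 0.05 = 243.648 kJ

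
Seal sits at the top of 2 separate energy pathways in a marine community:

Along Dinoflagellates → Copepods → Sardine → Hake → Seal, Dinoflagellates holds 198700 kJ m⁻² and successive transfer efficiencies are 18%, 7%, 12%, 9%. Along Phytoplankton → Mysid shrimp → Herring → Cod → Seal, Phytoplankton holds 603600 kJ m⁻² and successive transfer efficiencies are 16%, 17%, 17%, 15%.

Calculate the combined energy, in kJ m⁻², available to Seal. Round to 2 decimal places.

445.70 kJ m⁻²

Via Dinoflagellates: 198700 × 0.18 × 0.07 × 0.12 × 0.09 = 27.039096 kJ m⁻²
Via Phytoplankton: 603600 × 0.16 × 0.17 × 0.17 × 0.15 = 418.65696 kJ m⁻²
Total at Seal: 27.039096 + 418.65696 = 445.696056 kJ m⁻²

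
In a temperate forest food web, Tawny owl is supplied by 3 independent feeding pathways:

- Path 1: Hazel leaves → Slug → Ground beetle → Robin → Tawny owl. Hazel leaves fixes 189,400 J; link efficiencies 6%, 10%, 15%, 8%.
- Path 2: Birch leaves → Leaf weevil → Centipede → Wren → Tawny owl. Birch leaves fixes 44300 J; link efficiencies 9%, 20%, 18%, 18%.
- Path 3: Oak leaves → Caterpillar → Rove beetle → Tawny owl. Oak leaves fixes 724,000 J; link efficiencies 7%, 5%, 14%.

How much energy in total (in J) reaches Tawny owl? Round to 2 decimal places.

Path 1: 189400 × 0.06 × 0.1 × 0.15 × 0.08 = 13.6368 J
Path 2: 44300 × 0.09 × 0.2 × 0.18 × 0.18 = 25.83576 J
Path 3: 724000 × 0.07 × 0.05 × 0.14 = 354.76 J
Total at Tawny owl: 13.6368 + 25.83576 + 354.76 = 394.23256 J

394.23 J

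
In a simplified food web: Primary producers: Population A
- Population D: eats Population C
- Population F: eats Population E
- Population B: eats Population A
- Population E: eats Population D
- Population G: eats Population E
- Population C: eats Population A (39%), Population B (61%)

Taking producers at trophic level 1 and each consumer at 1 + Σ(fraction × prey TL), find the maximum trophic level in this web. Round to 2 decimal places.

5.61

Population B: 1 + 1 = 2
Population C: 1 + (0.39×1 + 0.61×2) = 2.61
Population D: 1 + 2.61 = 3.61
Population E: 1 + 3.61 = 4.61
Population F: 1 + 4.61 = 5.61
Population G: 1 + 4.61 = 5.61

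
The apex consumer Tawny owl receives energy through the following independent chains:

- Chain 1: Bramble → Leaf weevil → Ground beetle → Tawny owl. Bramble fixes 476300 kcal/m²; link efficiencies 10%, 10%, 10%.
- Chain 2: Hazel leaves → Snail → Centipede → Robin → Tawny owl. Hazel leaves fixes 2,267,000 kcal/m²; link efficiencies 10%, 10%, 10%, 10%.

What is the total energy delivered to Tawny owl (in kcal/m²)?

Chain 1: 476300 × 0.1 × 0.1 × 0.1 = 476.3 kcal/m²
Chain 2: 2267000 × 0.1 × 0.1 × 0.1 × 0.1 = 226.7 kcal/m²
Total at Tawny owl: 476.3 + 226.7 = 703 kcal/m²

703 kcal/m²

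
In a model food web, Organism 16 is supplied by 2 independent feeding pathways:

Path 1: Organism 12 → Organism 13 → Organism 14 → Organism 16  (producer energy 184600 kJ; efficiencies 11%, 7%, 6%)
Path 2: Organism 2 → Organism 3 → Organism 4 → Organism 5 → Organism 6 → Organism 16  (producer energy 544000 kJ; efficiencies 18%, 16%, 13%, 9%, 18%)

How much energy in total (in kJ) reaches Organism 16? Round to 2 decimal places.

Path 1: 184600 × 0.11 × 0.07 × 0.06 = 85.2852 kJ
Path 2: 544000 × 0.18 × 0.16 × 0.13 × 0.09 × 0.18 = 32.9951232 kJ
Total at Organism 16: 85.2852 + 32.9951232 = 118.2803232 kJ

118.28 kJ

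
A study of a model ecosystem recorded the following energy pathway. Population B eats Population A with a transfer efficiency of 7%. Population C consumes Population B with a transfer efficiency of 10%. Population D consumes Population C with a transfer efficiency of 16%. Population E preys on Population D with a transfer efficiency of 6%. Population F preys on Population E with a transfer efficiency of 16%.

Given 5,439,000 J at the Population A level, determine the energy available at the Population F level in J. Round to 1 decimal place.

58.5 J

Population B: 5439000 × 0.07 = 380730 J
Population C: 380730 × 0.1 = 38073 J
Population D: 38073 × 0.16 = 6091.68 J
Population E: 6091.68 × 0.06 = 365.5008 J
Population F: 365.5008 × 0.16 = 58.480128 J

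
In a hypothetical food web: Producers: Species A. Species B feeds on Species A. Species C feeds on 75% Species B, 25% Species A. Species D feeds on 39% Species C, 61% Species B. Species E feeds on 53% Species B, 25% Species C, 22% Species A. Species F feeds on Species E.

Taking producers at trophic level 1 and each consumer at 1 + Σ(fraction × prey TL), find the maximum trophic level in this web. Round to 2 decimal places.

Species B: 1 + 1 = 2
Species C: 1 + (0.75×2 + 0.25×1) = 2.75
Species D: 1 + (0.39×2.75 + 0.61×2) = 3.2925
Species E: 1 + (0.53×2 + 0.25×2.75 + 0.22×1) = 2.9675
Species F: 1 + 2.9675 = 3.9675

3.97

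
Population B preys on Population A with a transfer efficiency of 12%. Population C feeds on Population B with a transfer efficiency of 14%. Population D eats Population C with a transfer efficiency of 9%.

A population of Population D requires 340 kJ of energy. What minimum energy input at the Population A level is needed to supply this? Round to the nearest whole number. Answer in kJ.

224868 kJ

Cumulative transfer efficiency: 0.12 × 0.14 × 0.09 = 0.001512
Population A energy = 340 / 0.001512 = 224868 kJ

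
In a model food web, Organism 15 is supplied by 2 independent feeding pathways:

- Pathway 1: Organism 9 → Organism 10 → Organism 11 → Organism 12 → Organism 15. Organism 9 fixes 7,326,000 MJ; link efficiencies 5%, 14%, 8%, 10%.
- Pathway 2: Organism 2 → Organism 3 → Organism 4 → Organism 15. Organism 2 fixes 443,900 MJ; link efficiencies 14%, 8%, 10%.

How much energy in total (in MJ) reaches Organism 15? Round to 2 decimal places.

Pathway 1: 7326000 × 0.05 × 0.14 × 0.08 × 0.1 = 410.256 MJ
Pathway 2: 443900 × 0.14 × 0.08 × 0.1 = 497.168 MJ
Total at Organism 15: 410.256 + 497.168 = 907.424 MJ

907.42 MJ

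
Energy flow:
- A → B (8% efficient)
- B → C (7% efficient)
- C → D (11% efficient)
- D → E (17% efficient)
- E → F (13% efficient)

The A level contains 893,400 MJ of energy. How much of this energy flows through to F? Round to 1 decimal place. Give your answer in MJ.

12.2 MJ

B: 893400 × 0.08 = 71472 MJ
C: 71472 × 0.07 = 5003.04 MJ
D: 5003.04 × 0.11 = 550.3344 MJ
E: 550.3344 × 0.17 = 93.556848 MJ
F: 93.556848 × 0.13 = 12.16239024 MJ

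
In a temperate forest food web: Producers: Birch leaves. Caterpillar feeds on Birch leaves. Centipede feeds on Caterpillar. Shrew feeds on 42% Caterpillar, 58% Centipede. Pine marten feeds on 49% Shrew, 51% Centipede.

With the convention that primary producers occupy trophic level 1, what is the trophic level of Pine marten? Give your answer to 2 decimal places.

Caterpillar: 1 + 1 = 2
Centipede: 1 + 2 = 3
Shrew: 1 + (0.42×2 + 0.58×3) = 3.58
Pine marten: 1 + (0.49×3.58 + 0.51×3) = 4.2842

4.28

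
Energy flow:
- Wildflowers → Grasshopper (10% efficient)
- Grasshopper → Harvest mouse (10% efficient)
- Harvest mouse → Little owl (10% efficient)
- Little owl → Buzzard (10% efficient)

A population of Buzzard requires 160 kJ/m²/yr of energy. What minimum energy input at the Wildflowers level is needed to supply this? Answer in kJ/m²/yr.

Cumulative transfer efficiency: 0.1 × 0.1 × 0.1 × 0.1 = 0.0001
Wildflowers energy = 160 / 0.0001 = 1600000 kJ/m²/yr

1600000 kJ/m²/yr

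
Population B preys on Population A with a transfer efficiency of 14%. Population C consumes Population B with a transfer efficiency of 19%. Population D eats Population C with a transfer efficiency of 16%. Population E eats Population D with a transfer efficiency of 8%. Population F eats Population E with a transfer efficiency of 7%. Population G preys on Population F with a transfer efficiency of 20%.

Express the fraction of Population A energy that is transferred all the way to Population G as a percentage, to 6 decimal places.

0.000477%

Product of link efficiencies: 0.14 × 0.19 × 0.16 × 0.08 × 0.07 × 0.2 = 0.00000476672
As a percentage: 0.00000476672 × 100 = 0.000477%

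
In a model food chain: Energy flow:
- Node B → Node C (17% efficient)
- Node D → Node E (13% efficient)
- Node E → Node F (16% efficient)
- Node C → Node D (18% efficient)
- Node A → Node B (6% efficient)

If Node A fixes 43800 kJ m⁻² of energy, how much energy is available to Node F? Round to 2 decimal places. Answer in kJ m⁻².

Node B: 43800 × 0.06 = 2628 kJ m⁻²
Node C: 2628 × 0.17 = 446.76 kJ m⁻²
Node D: 446.76 × 0.18 = 80.4168 kJ m⁻²
Node E: 80.4168 × 0.13 = 10.454184 kJ m⁻²
Node F: 10.454184 × 0.16 = 1.67266944 kJ m⁻²

1.67 kJ m⁻²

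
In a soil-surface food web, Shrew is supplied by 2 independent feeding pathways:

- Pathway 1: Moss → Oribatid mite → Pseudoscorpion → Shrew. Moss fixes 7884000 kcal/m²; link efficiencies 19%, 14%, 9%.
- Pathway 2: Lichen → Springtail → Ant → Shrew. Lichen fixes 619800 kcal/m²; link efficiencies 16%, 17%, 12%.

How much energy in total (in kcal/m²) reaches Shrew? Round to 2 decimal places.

20897.32 kcal/m²

Pathway 1: 7884000 × 0.19 × 0.14 × 0.09 = 18874.296 kcal/m²
Pathway 2: 619800 × 0.16 × 0.17 × 0.12 = 2023.0272 kcal/m²
Total at Shrew: 18874.296 + 2023.0272 = 20897.3232 kcal/m²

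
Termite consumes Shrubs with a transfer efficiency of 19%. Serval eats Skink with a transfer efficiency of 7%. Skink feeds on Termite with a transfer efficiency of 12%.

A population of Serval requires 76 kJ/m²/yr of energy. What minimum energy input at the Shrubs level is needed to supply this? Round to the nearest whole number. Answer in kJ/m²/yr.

Cumulative transfer efficiency: 0.19 × 0.12 × 0.07 = 0.001596
Shrubs energy = 76 / 0.001596 = 47619 kJ/m²/yr

47619 kJ/m²/yr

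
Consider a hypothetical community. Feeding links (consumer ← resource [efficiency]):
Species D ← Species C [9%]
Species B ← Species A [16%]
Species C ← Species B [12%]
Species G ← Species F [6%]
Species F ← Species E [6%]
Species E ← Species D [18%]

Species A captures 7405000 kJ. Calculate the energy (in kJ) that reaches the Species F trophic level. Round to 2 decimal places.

Species B: 7405000 × 0.16 = 1184800 kJ
Species C: 1184800 × 0.12 = 142176 kJ
Species D: 142176 × 0.09 = 12795.84 kJ
Species E: 12795.84 × 0.18 = 2303.2512 kJ
Species F: 2303.2512 × 0.06 = 138.195072 kJ

138.20 kJ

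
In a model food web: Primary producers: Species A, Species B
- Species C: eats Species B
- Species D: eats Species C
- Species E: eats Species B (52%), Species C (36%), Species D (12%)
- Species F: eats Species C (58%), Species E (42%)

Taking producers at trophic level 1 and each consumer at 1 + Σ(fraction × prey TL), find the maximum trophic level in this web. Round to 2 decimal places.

3.25

Species C: 1 + 1 = 2
Species D: 1 + 2 = 3
Species E: 1 + (0.52×1 + 0.36×2 + 0.12×3) = 2.6
Species F: 1 + (0.58×2 + 0.42×2.6) = 3.252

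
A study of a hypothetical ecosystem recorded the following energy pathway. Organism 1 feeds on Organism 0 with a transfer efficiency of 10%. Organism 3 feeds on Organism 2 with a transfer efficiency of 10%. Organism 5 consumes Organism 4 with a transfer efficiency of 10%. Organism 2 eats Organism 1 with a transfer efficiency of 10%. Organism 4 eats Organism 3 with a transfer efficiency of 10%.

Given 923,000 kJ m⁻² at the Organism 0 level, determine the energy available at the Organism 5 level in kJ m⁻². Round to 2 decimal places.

9.23 kJ m⁻²

Organism 1: 923000 × 0.1 = 92300 kJ m⁻²
Organism 2: 92300 × 0.1 = 9230 kJ m⁻²
Organism 3: 9230 × 0.1 = 923 kJ m⁻²
Organism 4: 923 × 0.1 = 92.3 kJ m⁻²
Organism 5: 92.3 × 0.1 = 9.23 kJ m⁻²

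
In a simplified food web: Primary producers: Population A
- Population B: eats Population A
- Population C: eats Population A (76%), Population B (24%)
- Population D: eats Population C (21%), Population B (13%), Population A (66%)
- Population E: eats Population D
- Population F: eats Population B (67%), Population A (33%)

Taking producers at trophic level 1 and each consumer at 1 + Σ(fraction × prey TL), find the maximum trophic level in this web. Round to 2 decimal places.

Population B: 1 + 1 = 2
Population C: 1 + (0.76×1 + 0.24×2) = 2.24
Population D: 1 + (0.21×2.24 + 0.13×2 + 0.66×1) = 2.3904
Population E: 1 + 2.3904 = 3.3904
Population F: 1 + (0.67×2 + 0.33×1) = 2.67

3.39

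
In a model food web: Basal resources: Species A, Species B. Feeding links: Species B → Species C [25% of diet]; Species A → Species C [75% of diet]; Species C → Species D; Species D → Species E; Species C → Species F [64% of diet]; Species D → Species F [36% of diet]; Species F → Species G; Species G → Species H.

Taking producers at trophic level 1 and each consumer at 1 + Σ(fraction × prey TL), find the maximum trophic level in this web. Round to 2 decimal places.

Species C: 1 + (0.25×1 + 0.75×1) = 2
Species D: 1 + 2 = 3
Species E: 1 + 3 = 4
Species F: 1 + (0.64×2 + 0.36×3) = 3.36
Species G: 1 + 3.36 = 4.36
Species H: 1 + 4.36 = 5.36

5.36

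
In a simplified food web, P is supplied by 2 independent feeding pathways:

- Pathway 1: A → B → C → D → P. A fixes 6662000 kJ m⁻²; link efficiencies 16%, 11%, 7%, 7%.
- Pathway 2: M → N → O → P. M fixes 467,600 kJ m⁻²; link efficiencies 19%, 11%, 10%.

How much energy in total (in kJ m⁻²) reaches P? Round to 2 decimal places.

Pathway 1: 6662000 × 0.16 × 0.11 × 0.07 × 0.07 = 574.53088 kJ m⁻²
Pathway 2: 467600 × 0.19 × 0.11 × 0.1 = 977.284 kJ m⁻²
Total at P: 574.53088 + 977.284 = 1551.81488 kJ m⁻²

1551.81 kJ m⁻²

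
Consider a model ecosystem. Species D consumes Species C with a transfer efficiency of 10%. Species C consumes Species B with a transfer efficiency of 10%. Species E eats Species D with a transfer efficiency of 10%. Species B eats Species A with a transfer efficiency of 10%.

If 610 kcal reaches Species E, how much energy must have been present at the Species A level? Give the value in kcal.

6100000 kcal

Cumulative transfer efficiency: 0.1 × 0.1 × 0.1 × 0.1 = 0.0001
Species A energy = 610 / 0.0001 = 6100000 kcal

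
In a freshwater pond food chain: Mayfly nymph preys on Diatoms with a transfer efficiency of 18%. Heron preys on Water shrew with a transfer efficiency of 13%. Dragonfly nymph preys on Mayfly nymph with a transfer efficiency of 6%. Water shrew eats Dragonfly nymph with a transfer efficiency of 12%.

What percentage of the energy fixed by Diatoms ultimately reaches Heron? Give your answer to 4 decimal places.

0.0168%

Product of link efficiencies: 0.18 × 0.06 × 0.12 × 0.13 = 0.00016848
As a percentage: 0.00016848 × 100 = 0.0168%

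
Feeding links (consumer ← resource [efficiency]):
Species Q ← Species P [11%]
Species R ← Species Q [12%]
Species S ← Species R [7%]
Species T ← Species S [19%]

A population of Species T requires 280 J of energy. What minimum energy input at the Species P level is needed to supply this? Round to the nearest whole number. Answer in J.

1594896 J

Cumulative transfer efficiency: 0.11 × 0.12 × 0.07 × 0.19 = 0.00017556
Species P energy = 280 / 0.00017556 = 1594896 J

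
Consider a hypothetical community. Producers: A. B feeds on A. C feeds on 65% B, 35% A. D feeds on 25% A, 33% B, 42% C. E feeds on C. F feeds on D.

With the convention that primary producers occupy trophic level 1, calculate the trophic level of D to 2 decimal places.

3.02

B: 1 + 1 = 2
C: 1 + (0.65×2 + 0.35×1) = 2.65
D: 1 + (0.25×1 + 0.33×2 + 0.42×2.65) = 3.023
E: 1 + 2.65 = 3.65
F: 1 + 3.023 = 4.023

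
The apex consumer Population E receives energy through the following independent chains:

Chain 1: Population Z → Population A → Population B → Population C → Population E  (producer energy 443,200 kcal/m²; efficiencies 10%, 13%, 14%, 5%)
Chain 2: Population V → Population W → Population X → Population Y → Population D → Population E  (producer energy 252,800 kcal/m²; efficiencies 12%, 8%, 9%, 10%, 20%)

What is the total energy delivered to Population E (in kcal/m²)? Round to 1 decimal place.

Chain 1: 443200 × 0.1 × 0.13 × 0.14 × 0.05 = 40.3312 kcal/m²
Chain 2: 252800 × 0.12 × 0.08 × 0.09 × 0.1 × 0.2 = 4.368384 kcal/m²
Total at Population E: 40.3312 + 4.368384 = 44.699584 kcal/m²

44.7 kcal/m²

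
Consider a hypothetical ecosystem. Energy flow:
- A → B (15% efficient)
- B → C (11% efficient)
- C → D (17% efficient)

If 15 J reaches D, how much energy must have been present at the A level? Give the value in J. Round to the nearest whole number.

Cumulative transfer efficiency: 0.15 × 0.11 × 0.17 = 0.002805
A energy = 15 / 0.002805 = 5348 J

5348 J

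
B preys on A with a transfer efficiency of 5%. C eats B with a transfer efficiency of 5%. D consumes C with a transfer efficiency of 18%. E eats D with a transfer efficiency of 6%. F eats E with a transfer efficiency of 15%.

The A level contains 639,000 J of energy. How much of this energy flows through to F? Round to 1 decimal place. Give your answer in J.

B: 639000 × 0.05 = 31950 J
C: 31950 × 0.05 = 1597.5 J
D: 1597.5 × 0.18 = 287.55 J
E: 287.55 × 0.06 = 17.253 J
F: 17.253 × 0.15 = 2.58795 J

2.6 J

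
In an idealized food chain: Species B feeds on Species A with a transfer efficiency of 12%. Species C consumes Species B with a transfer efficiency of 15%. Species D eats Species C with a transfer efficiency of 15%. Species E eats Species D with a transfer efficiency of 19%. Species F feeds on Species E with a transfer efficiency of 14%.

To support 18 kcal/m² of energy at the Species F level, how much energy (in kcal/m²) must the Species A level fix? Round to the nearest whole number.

Cumulative transfer efficiency: 0.12 × 0.15 × 0.15 × 0.19 × 0.14 = 0.00007182
Species A energy = 18 / 0.00007182 = 250627 kcal/m²

250627 kcal/m²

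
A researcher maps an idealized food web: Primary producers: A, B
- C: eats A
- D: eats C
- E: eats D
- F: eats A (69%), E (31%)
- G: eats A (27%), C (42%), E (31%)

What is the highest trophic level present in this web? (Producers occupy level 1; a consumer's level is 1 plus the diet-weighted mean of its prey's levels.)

4

C: 1 + 1 = 2
D: 1 + 2 = 3
E: 1 + 3 = 4
F: 1 + (0.69×1 + 0.31×4) = 2.93
G: 1 + (0.27×1 + 0.42×2 + 0.31×4) = 3.35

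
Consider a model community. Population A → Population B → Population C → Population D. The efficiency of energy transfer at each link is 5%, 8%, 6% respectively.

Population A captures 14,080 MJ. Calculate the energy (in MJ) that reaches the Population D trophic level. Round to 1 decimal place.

Population B: 14080 × 0.05 = 704 MJ
Population C: 704 × 0.08 = 56.32 MJ
Population D: 56.32 × 0.06 = 3.3792 MJ

3.4 MJ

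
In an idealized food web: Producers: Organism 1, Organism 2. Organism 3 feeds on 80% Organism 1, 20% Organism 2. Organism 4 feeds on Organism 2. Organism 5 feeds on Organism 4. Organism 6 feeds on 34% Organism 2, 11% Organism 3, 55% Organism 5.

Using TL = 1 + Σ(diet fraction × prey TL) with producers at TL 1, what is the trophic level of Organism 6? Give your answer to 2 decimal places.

Organism 3: 1 + (0.8×1 + 0.2×1) = 2
Organism 4: 1 + 1 = 2
Organism 5: 1 + 2 = 3
Organism 6: 1 + (0.34×1 + 0.11×2 + 0.55×3) = 3.21

3.21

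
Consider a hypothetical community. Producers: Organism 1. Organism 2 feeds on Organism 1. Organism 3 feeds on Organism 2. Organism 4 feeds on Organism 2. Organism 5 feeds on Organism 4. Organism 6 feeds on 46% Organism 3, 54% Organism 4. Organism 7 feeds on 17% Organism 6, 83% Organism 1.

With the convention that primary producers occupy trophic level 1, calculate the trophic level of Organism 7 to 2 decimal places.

Organism 2: 1 + 1 = 2
Organism 3: 1 + 2 = 3
Organism 4: 1 + 2 = 3
Organism 5: 1 + 3 = 4
Organism 6: 1 + (0.46×3 + 0.54×3) = 4
Organism 7: 1 + (0.17×4 + 0.83×1) = 2.51

2.51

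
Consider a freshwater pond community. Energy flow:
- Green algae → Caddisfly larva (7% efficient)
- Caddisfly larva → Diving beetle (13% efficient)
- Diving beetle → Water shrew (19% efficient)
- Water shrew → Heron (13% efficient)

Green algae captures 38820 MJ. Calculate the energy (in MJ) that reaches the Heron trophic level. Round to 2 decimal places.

Caddisfly larva: 38820 × 0.07 = 2717.4 MJ
Diving beetle: 2717.4 × 0.13 = 353.262 MJ
Water shrew: 353.262 × 0.19 = 67.11978 MJ
Heron: 67.11978 × 0.13 = 8.7255714 MJ

8.73 MJ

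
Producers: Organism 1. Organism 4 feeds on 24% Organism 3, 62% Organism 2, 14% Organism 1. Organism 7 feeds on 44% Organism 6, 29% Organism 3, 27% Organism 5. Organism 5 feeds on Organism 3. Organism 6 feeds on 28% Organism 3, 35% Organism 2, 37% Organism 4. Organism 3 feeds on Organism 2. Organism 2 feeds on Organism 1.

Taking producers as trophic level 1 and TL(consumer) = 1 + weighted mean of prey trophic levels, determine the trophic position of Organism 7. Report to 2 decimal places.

4.57

Organism 2: 1 + 1 = 2
Organism 3: 1 + 2 = 3
Organism 4: 1 + (0.24×3 + 0.62×2 + 0.14×1) = 3.1
Organism 5: 1 + 3 = 4
Organism 6: 1 + (0.28×3 + 0.35×2 + 0.37×3.1) = 3.687
Organism 7: 1 + (0.44×3.687 + 0.29×3 + 0.27×4) = 4.57228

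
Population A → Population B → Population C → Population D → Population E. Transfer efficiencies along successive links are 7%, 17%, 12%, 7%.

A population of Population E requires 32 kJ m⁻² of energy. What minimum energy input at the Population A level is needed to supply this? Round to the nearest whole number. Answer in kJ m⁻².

320128 kJ m⁻²

Cumulative transfer efficiency: 0.07 × 0.17 × 0.12 × 0.07 = 0.00009996
Population A energy = 32 / 0.00009996 = 320128 kJ m⁻²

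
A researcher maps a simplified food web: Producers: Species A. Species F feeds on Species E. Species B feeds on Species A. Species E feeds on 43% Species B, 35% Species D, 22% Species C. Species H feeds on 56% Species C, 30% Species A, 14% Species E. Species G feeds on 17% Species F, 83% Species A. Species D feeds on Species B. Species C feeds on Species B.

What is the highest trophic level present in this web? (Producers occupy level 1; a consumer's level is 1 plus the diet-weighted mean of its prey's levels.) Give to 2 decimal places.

Species B: 1 + 1 = 2
Species C: 1 + 2 = 3
Species D: 1 + 2 = 3
Species E: 1 + (0.43×2 + 0.35×3 + 0.22×3) = 3.57
Species F: 1 + 3.57 = 4.57
Species G: 1 + (0.17×4.57 + 0.83×1) = 2.6069
Species H: 1 + (0.56×3 + 0.3×1 + 0.14×3.57) = 3.4798

4.57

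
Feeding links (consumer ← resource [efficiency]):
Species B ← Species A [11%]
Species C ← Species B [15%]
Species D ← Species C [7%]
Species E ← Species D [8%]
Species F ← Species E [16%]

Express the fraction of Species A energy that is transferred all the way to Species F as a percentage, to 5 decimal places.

0.00148%

Product of link efficiencies: 0.11 × 0.15 × 0.07 × 0.08 × 0.16 = 0.000014784
As a percentage: 0.000014784 × 100 = 0.00148%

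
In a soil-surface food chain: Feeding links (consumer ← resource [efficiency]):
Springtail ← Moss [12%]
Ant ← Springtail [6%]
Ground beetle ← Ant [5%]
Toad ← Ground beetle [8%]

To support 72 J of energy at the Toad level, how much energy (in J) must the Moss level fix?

Cumulative transfer efficiency: 0.12 × 0.06 × 0.05 × 0.08 = 0.0000288
Moss energy = 72 / 0.0000288 = 2500000 J

2500000 J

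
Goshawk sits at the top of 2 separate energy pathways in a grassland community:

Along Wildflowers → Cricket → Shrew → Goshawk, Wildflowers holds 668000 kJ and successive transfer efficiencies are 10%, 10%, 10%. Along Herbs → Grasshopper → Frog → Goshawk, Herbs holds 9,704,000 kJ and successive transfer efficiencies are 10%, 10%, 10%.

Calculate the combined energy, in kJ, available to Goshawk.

Via Wildflowers: 668000 × 0.1 × 0.1 × 0.1 = 668 kJ
Via Herbs: 9704000 × 0.1 × 0.1 × 0.1 = 9704 kJ
Total at Goshawk: 668 + 9704 = 10372 kJ

10372 kJ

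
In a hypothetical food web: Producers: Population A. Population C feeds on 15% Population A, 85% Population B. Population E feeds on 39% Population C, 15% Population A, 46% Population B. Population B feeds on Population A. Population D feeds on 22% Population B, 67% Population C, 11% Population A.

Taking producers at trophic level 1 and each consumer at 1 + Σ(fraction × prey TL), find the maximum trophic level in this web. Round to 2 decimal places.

3.46

Population B: 1 + 1 = 2
Population C: 1 + (0.15×1 + 0.85×2) = 2.85
Population D: 1 + (0.22×2 + 0.67×2.85 + 0.11×1) = 3.4595
Population E: 1 + (0.39×2.85 + 0.15×1 + 0.46×2) = 3.1815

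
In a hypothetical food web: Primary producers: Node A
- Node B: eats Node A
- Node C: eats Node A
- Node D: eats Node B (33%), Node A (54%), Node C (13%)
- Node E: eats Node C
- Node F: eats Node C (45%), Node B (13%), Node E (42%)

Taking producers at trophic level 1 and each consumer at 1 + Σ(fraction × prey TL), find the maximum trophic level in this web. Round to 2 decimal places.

Node B: 1 + 1 = 2
Node C: 1 + 1 = 2
Node D: 1 + (0.33×2 + 0.54×1 + 0.13×2) = 2.46
Node E: 1 + 2 = 3
Node F: 1 + (0.45×2 + 0.13×2 + 0.42×3) = 3.42

3.42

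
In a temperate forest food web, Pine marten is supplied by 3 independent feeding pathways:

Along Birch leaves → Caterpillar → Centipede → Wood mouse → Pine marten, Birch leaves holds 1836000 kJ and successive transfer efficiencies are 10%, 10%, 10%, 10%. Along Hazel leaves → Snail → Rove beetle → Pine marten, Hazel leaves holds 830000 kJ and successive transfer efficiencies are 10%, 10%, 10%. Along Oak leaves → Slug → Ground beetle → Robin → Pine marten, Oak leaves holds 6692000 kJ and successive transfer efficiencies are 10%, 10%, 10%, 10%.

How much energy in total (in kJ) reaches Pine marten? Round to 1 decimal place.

1682.8 kJ

Via Birch leaves: 1836000 × 0.1 × 0.1 × 0.1 × 0.1 = 183.6 kJ
Via Hazel leaves: 830000 × 0.1 × 0.1 × 0.1 = 830 kJ
Via Oak leaves: 6692000 × 0.1 × 0.1 × 0.1 × 0.1 = 669.2 kJ
Total at Pine marten: 183.6 + 830 + 669.2 = 1682.8 kJ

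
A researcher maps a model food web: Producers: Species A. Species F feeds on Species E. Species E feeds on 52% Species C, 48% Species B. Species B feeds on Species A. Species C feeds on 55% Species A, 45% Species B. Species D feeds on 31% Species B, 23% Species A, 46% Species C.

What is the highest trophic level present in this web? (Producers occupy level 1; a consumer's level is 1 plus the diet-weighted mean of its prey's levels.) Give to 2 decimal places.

4.23

Species B: 1 + 1 = 2
Species C: 1 + (0.55×1 + 0.45×2) = 2.45
Species D: 1 + (0.31×2 + 0.23×1 + 0.46×2.45) = 2.977
Species E: 1 + (0.52×2.45 + 0.48×2) = 3.234
Species F: 1 + 3.234 = 4.234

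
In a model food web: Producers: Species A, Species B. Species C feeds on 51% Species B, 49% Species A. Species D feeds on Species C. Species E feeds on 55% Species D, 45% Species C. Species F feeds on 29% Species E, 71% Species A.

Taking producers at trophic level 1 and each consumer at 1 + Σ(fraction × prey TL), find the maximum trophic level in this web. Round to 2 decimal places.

3.55

Species C: 1 + (0.51×1 + 0.49×1) = 2
Species D: 1 + 2 = 3
Species E: 1 + (0.55×3 + 0.45×2) = 3.55
Species F: 1 + (0.29×3.55 + 0.71×1) = 2.7395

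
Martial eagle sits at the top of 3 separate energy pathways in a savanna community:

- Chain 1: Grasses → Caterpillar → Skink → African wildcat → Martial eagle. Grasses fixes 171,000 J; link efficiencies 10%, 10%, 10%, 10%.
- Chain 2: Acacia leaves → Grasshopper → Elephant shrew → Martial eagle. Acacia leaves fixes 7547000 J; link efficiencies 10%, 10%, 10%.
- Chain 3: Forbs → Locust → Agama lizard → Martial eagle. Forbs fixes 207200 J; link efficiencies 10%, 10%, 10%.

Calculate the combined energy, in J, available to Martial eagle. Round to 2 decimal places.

7771.30 J

Chain 1: 171000 × 0.1 × 0.1 × 0.1 × 0.1 = 17.1 J
Chain 2: 7547000 × 0.1 × 0.1 × 0.1 = 7547 J
Chain 3: 207200 × 0.1 × 0.1 × 0.1 = 207.2 J
Total at Martial eagle: 17.1 + 7547 + 207.2 = 7771.3 J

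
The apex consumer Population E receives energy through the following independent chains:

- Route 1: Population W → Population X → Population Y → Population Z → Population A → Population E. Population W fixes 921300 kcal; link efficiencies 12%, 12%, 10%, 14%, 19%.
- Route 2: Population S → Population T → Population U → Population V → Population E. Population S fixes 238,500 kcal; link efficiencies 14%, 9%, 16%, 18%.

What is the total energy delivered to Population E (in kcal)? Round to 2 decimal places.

Route 1: 921300 × 0.12 × 0.12 × 0.1 × 0.14 × 0.19 = 35.2894752 kcal
Route 2: 238500 × 0.14 × 0.09 × 0.16 × 0.18 = 86.54688 kcal
Total at Population E: 35.2894752 + 86.54688 = 121.8363552 kcal

121.84 kcal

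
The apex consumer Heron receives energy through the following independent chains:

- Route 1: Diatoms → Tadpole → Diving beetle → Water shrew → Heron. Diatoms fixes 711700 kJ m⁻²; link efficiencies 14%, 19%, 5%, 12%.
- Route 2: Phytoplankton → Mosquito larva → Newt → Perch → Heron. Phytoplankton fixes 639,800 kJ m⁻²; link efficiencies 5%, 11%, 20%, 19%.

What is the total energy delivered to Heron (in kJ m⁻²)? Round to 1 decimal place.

Route 1: 711700 × 0.14 × 0.19 × 0.05 × 0.12 = 113.58732 kJ m⁻²
Route 2: 639800 × 0.05 × 0.11 × 0.2 × 0.19 = 133.7182 kJ m⁻²
Total at Heron: 113.58732 + 133.7182 = 247.30552 kJ m⁻²

247.3 kJ m⁻²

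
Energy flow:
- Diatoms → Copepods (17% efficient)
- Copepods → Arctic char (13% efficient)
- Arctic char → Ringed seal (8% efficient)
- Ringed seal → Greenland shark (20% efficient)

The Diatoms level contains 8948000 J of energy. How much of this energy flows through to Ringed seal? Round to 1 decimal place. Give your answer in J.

Copepods: 8948000 × 0.17 = 1521160 J
Arctic char: 1521160 × 0.13 = 197750.8 J
Ringed seal: 197750.8 × 0.08 = 15820.064 J

15820.1 J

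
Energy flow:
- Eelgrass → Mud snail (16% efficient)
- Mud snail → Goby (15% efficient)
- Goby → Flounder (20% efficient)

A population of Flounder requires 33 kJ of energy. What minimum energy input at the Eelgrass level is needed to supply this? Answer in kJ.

6875 kJ

Cumulative transfer efficiency: 0.16 × 0.15 × 0.2 = 0.0048
Eelgrass energy = 33 / 0.0048 = 6875 kJ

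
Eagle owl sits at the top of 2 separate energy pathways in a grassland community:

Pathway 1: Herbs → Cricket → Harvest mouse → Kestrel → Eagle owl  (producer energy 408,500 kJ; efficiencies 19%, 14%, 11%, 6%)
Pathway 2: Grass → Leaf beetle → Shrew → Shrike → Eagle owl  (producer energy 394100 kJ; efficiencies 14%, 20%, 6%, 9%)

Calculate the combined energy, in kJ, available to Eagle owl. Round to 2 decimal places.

131.30 kJ

Pathway 1: 408500 × 0.19 × 0.14 × 0.11 × 0.06 = 71.71626 kJ
Pathway 2: 394100 × 0.14 × 0.2 × 0.06 × 0.09 = 59.58792 kJ
Total at Eagle owl: 71.71626 + 59.58792 = 131.30418 kJ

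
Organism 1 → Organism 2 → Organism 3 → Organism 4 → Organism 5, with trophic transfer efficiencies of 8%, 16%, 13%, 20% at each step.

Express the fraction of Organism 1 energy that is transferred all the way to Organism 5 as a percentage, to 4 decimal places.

0.0333%

Product of link efficiencies: 0.08 × 0.16 × 0.13 × 0.2 = 0.0003328
As a percentage: 0.0003328 × 100 = 0.0333%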